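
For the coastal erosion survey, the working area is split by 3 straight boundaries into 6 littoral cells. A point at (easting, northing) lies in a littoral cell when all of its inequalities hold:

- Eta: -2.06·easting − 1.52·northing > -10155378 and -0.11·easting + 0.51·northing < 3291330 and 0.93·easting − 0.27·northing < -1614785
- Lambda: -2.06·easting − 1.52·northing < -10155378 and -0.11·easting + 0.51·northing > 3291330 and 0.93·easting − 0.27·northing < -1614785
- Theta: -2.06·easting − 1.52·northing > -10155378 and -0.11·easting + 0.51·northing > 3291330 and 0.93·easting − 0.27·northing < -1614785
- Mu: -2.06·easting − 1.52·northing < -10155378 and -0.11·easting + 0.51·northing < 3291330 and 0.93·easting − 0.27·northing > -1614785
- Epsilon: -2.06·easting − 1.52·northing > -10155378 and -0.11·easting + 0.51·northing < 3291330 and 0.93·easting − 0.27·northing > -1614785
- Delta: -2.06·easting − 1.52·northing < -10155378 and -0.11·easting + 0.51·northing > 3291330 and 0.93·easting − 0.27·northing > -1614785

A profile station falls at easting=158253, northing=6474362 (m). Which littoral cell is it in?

Mu

-2.06·158253 − 1.52·6474362 = -10167031.420, which is < -10155378
-0.11·158253 + 0.51·6474362 = 3284516.790, which is < 3291330
0.93·158253 − 0.27·6474362 = -1600902.450, which is > -1614785
This sign pattern matches Mu.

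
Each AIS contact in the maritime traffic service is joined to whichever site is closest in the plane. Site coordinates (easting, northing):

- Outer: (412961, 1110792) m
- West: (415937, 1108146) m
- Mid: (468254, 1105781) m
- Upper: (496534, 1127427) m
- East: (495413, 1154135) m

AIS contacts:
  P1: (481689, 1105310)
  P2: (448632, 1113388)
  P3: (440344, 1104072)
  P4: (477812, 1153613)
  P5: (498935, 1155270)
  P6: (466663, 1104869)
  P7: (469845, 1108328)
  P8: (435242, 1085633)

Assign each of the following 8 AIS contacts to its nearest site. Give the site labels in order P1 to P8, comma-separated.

Mid, Mid, West, East, East, Mid, Mid, West

P1 → Mid (d²=180721066.00)
P2 → Mid (d²=442889333.00)
P3 → West (d²=612299125.00)
P4 → East (d²=310067685.00)
P5 → East (d²=13692709.00)
P6 → Mid (d²=3363025.00)
P7 → Mid (d²=9018490.00)
P8 → West (d²=879518194.00)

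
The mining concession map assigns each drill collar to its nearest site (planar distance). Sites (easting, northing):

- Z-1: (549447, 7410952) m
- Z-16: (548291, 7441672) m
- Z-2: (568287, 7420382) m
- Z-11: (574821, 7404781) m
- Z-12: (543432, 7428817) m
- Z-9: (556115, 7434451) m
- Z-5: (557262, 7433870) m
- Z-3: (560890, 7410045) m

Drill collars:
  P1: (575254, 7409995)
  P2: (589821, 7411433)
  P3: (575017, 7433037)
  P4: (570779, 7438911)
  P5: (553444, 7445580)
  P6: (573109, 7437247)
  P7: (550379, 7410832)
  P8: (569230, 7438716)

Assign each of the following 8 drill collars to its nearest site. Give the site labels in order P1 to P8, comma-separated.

P1 → Z-11 (d²=27373285.00)
P2 → Z-11 (d²=269249104.00)
P3 → Z-2 (d²=205441925.00)
P4 → Z-5 (d²=208120970.00)
P5 → Z-16 (d²=41825873.00)
P6 → Z-5 (d²=262531538.00)
P7 → Z-1 (d²=883024.00)
P8 → Z-5 (d²=166716740.00)

Z-11, Z-11, Z-2, Z-5, Z-16, Z-5, Z-1, Z-5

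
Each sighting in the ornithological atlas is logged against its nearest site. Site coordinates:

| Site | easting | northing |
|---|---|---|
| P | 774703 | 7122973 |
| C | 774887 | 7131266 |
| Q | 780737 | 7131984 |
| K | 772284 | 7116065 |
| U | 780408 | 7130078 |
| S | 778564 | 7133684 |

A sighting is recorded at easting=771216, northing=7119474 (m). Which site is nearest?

Squared distances to each site:
P: 24402170.000; C: 152527505.000; Q: 247149541.000; K: 12761905.000; U: 196937680.000; S: 255917204.000.
Minimum at K.

K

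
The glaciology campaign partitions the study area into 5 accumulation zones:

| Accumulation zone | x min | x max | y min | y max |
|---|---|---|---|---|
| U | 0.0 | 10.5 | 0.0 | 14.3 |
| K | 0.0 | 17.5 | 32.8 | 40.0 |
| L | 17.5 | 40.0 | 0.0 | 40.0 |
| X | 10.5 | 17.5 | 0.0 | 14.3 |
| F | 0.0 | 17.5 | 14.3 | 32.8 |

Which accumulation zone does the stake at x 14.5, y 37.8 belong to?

K

The point has x = 14.5 and y = 37.8.
Only K satisfies 0.0 ≤ x ≤ 17.5 and 32.8 ≤ y ≤ 40.0.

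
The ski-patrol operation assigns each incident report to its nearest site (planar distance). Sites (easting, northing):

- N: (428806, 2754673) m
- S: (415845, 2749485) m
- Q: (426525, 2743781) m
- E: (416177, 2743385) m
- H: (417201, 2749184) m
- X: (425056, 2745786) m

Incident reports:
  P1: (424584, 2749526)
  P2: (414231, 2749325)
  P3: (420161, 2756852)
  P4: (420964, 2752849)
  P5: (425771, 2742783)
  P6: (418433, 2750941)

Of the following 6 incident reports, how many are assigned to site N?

P1 → X
P2 → S
P3 → H
P4 → H
P5 → Q
P6 → H
0 of the 6 go to N.

0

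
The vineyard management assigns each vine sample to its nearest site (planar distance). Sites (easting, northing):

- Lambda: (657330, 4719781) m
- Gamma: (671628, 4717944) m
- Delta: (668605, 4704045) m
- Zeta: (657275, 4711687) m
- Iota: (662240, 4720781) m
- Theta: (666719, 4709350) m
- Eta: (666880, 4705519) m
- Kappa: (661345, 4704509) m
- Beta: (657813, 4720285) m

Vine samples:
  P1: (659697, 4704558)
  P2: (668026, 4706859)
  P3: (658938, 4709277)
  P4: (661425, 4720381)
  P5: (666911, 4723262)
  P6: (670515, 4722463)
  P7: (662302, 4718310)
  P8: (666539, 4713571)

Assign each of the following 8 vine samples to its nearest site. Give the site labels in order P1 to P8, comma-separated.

Kappa, Eta, Zeta, Iota, Iota, Gamma, Iota, Theta

P1 → Kappa (d²=2718305.00)
P2 → Eta (d²=3108916.00)
P3 → Zeta (d²=8573669.00)
P4 → Iota (d²=824225.00)
P5 → Iota (d²=27973602.00)
P6 → Gamma (d²=21660130.00)
P7 → Iota (d²=6109685.00)
P8 → Theta (d²=17849241.00)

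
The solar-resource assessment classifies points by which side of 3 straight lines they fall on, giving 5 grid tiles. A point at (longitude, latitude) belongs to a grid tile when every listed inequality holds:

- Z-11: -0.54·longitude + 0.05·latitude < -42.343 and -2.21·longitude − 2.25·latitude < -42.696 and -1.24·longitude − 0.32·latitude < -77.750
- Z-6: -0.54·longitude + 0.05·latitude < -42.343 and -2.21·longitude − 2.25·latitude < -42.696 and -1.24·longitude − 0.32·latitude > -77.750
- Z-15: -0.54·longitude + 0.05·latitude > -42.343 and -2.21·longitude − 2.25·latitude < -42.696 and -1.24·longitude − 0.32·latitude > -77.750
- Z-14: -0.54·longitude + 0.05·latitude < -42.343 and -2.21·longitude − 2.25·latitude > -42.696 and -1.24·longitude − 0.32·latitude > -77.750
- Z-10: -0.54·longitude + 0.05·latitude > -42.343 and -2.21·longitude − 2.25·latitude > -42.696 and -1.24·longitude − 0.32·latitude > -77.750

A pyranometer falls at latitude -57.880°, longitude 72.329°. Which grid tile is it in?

Z-10

-0.54·72.329 + 0.05·-57.880 = -41.952, which is > -42.343
-2.21·72.329 − 2.25·-57.880 = -29.617, which is > -42.696
-1.24·72.329 − 0.32·-57.880 = -71.166, which is > -77.750
This sign pattern matches Z-10.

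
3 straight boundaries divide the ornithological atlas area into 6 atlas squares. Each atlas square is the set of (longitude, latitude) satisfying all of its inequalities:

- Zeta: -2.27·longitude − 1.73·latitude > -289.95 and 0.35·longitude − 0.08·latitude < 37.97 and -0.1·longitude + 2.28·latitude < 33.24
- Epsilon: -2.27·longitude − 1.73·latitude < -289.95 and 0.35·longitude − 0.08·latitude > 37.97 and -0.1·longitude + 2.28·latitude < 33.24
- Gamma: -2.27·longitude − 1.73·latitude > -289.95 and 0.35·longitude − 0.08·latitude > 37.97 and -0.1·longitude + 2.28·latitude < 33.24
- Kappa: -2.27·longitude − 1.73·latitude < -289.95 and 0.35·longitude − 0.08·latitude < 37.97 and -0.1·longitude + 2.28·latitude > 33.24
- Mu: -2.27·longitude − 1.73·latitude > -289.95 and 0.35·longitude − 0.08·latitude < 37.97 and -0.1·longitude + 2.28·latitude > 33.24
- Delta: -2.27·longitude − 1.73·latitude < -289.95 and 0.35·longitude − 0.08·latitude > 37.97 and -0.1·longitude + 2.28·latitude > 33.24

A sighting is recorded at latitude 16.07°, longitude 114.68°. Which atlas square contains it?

-2.27·114.68 − 1.73·16.07 = -288.125, which is > -289.95
0.35·114.68 − 0.08·16.07 = 38.852, which is > 37.97
-0.1·114.68 + 2.28·16.07 = 25.172, which is < 33.24
This sign pattern matches Gamma.

Gamma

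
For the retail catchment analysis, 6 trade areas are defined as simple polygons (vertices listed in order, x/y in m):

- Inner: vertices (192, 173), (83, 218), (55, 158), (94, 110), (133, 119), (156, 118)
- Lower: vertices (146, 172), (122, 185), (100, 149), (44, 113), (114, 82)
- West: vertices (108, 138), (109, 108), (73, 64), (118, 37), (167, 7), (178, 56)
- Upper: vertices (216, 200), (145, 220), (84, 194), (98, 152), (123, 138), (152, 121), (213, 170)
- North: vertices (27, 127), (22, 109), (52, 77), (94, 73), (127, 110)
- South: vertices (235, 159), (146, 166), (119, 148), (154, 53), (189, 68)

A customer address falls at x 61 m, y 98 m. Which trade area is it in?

Cast a ray rightward from (61, 98). For each polygon, the edges (by vertex number in listed order) whose endpoints lie on opposite sides of y = 98, where each meets that height, and whether that is right or left of the point:
Inner: no edge straddles that height → 0 crossings.
Lower: 4–5 at x≈77.9 (right), 5–1 at x≈119.7 (right) → 2 crossings.
West: 2–3 at x≈100.8 (right), 6–1 at x≈142.1 (right) → 2 crossings.
Upper: no edge straddles that height → 0 crossings.
North: 2–3 at x≈32.3 (left), 4–5 at x≈116.3 (right) → 1 crossing.
South: 3–4 at x≈137.4 (right), 5–1 at x≈204.2 (right) → 2 crossings.
Only North has an odd count, so the point is inside North.

North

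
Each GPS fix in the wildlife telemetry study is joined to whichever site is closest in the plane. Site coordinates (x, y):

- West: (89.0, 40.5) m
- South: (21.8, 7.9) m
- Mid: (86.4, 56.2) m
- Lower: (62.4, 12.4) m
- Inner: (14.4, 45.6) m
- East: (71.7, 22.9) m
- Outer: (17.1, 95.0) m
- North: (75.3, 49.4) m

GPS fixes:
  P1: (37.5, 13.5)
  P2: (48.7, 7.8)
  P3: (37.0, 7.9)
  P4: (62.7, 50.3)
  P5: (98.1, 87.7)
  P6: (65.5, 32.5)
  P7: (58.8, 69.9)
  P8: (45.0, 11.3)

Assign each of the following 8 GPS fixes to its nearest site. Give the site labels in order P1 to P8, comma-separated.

P1 → South (d²=277.85)
P2 → Lower (d²=208.85)
P3 → South (d²=231.04)
P4 → North (d²=159.57)
P5 → Mid (d²=1129.14)
P6 → East (d²=130.60)
P7 → North (d²=692.50)
P8 → Lower (d²=303.97)

South, Lower, South, North, Mid, East, North, Lower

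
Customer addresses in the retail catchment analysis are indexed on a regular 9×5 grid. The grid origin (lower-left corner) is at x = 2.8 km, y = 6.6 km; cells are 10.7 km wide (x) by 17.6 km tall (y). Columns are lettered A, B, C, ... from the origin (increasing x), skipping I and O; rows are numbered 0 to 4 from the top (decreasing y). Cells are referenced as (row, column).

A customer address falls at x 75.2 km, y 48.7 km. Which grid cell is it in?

Column index: ⌊(75.2 − 2.8) / 10.7⌋ = ⌊6.766⌋ = 6 → column G
Row offset from origin: ⌊(48.7 − 6.6) / 17.6⌋ = ⌊2.392⌋ = 2 → row 2 (counted from top)

(2, G)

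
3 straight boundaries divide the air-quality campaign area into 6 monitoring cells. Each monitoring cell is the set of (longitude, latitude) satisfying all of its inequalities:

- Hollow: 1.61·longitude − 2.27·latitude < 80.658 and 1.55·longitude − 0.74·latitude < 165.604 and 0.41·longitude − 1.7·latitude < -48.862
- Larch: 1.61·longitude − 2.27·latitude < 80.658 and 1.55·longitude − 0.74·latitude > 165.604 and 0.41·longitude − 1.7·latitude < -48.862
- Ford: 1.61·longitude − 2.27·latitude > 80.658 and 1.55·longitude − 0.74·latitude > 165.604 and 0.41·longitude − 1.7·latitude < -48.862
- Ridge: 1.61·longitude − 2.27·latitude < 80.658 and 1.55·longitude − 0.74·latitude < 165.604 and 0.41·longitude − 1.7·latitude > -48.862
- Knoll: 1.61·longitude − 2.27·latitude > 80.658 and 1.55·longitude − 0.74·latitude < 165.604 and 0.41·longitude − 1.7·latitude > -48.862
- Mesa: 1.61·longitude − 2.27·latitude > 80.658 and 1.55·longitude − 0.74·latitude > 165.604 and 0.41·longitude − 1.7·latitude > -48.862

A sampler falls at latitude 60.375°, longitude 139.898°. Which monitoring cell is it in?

1.61·139.898 − 2.27·60.375 = 88.185, which is > 80.658
1.55·139.898 − 0.74·60.375 = 172.164, which is > 165.604
0.41·139.898 − 1.7·60.375 = -45.279, which is > -48.862
This sign pattern matches Mesa.

Mesa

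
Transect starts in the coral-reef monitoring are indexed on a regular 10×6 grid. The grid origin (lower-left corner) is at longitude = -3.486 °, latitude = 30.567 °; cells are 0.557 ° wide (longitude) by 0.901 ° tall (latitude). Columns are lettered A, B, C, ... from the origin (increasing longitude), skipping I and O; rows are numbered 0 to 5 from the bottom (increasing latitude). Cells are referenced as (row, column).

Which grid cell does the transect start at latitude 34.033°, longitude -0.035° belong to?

Column index: ⌊(-0.035 − -3.486) / 0.557⌋ = ⌊6.196⌋ = 6 → column G
Row offset from origin: ⌊(34.033 − 30.567) / 0.901⌋ = ⌊3.847⌋ = 3 → row 3

(3, G)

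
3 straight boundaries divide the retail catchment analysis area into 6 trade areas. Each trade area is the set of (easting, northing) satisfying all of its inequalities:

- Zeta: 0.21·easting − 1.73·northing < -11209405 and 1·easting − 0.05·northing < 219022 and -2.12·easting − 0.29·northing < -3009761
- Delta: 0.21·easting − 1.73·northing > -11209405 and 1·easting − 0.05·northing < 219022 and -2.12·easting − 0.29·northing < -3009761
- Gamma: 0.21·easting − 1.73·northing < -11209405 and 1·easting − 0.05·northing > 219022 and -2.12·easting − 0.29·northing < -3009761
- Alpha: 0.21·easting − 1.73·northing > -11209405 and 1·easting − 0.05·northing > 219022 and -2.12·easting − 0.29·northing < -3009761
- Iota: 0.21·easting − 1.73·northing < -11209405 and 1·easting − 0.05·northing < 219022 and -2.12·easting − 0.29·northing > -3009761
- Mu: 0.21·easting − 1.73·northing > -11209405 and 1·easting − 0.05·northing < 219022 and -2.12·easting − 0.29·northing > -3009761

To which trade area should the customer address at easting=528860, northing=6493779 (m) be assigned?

0.21·528860 − 1.73·6493779 = -11123177.070, which is > -11209405
1·528860 − 0.05·6493779 = 204171.050, which is < 219022
-2.12·528860 − 0.29·6493779 = -3004379.110, which is > -3009761
This sign pattern matches Mu.

Mu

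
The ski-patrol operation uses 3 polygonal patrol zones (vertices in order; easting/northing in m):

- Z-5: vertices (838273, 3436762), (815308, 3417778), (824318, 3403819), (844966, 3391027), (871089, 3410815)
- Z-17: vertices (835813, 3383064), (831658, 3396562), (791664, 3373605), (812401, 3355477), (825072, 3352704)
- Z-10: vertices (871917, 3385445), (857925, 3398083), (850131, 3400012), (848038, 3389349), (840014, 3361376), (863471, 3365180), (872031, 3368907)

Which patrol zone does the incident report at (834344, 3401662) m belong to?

Cast a ray rightward from (834344, 3401662). For each polygon, the edges (by vertex number in listed order) whose endpoints lie on opposite sides of northing = 3401662, where each meets that height, and whether that is right or left of the point:
Z-5: 3–4 at easting≈827799.7 (left), 4–5 at easting≈859005.7 (right) → 1 crossing.
Z-17: no edge straddles that height → 0 crossings.
Z-10: no edge straddles that height → 0 crossings.
Only Z-5 has an odd count, so the point is inside Z-5.

Z-5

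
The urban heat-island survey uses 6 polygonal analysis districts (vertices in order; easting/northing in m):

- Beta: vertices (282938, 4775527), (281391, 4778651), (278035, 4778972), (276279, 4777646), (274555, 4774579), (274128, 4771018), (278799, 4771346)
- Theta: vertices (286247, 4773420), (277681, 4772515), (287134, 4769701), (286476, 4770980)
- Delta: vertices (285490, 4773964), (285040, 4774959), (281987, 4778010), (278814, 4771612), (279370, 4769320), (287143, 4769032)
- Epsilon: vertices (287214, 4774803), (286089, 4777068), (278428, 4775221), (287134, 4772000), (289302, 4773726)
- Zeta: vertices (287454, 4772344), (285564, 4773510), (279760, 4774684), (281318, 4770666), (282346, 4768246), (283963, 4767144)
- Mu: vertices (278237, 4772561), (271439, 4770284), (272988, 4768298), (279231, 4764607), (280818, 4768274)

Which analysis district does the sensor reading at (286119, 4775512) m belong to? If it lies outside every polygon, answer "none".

Cast a ray rightward from (286119, 4775512). For each polygon, the edges (by vertex number in listed order) whose endpoints lie on opposite sides of northing = 4775512, where each meets that height, and whether that is right or left of the point:
Beta: 4–5 at easting≈275079.5 (left), 7–1 at easting≈282923.2 (left) → 0 crossings.
Theta: no edge straddles that height → 0 crossings.
Delta: 2–3 at easting≈284486.6 (left), 3–4 at easting≈280748.2 (left) → 0 crossings.
Epsilon: 1–2 at easting≈286861.8 (right), 2–3 at easting≈279635.0 (left) → 1 crossing.
Zeta: no edge straddles that height → 0 crossings.
Mu: no edge straddles that height → 0 crossings.
Only Epsilon has an odd count, so the point is inside Epsilon.

Epsilon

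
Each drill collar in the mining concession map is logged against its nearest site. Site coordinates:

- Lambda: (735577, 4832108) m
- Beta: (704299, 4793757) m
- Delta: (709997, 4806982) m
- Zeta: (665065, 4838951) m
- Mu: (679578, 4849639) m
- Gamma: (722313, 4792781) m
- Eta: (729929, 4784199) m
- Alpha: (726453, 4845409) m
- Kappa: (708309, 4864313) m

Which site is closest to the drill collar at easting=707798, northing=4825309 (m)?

Squared distances to each site:
Lambda: 817899242.000; Beta: 1007771705.000; Delta: 340714530.000; Zeta: 2012213453.000; Mu: 1388317300.000; Gamma: 1268756009.000; Eta: 2179813261.000; Alpha: 752019025.000; Kappa: 1521573137.000.
Minimum at Delta.

Delta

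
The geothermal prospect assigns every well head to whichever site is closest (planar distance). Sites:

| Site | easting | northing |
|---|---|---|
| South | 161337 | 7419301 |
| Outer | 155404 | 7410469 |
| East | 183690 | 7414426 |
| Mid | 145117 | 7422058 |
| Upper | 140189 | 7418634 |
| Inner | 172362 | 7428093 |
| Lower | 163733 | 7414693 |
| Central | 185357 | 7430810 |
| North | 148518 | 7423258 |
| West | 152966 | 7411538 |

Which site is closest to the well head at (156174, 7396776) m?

Outer

Squared distances to each site:
South: 534032194.000; Outer: 188091149.000; East: 1068652756.000; Mid: 761436773.000; Upper: 733292389.000; Inner: 1242805833.000; Lower: 378157370.000; Central: 2009960645.000; North: 759910660.000; West: 228207908.000.
Minimum at Outer.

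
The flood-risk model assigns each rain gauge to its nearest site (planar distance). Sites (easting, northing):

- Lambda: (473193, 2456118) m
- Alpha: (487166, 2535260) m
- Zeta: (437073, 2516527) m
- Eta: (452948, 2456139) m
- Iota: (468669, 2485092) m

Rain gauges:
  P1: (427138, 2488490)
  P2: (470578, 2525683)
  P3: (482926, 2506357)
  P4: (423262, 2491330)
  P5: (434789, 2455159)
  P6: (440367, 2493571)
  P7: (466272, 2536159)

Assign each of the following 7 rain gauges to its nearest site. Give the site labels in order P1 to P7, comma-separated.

P1 → Zeta (d²=884777594.00)
P2 → Alpha (d²=366880673.00)
P3 → Iota (d²=655462274.00)
P4 → Zeta (d²=825632530.00)
P5 → Eta (d²=330709681.00)
P6 → Zeta (d²=537828372.00)
P7 → Alpha (d²=437367437.00)

Zeta, Alpha, Iota, Zeta, Eta, Zeta, Alpha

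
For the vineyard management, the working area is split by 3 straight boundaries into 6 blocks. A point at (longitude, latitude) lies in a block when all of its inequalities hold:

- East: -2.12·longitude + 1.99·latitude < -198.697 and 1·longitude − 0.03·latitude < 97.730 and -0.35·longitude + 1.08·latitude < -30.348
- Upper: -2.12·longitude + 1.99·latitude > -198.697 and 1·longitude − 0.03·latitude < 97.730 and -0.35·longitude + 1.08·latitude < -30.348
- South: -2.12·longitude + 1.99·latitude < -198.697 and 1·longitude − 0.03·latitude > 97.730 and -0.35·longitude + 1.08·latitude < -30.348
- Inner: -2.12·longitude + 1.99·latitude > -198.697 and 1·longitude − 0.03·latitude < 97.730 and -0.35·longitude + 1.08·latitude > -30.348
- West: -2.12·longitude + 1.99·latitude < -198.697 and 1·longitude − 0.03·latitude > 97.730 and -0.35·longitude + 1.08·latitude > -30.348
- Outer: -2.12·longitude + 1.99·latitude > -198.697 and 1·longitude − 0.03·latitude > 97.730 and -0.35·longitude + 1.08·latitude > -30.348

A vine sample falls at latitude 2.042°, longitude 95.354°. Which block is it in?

Upper

-2.12·95.354 + 1.99·2.042 = -198.087, which is > -198.697
1·95.354 − 0.03·2.042 = 95.293, which is < 97.730
-0.35·95.354 + 1.08·2.042 = -31.169, which is < -30.348
This sign pattern matches Upper.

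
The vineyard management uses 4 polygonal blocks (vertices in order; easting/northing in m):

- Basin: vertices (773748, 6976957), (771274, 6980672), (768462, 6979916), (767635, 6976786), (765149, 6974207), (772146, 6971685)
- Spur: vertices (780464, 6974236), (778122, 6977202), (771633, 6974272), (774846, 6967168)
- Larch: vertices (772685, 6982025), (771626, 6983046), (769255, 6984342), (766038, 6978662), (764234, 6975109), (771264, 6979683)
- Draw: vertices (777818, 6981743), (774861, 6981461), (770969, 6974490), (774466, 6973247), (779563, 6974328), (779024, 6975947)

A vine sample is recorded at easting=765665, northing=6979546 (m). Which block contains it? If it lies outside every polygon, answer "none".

Cast a ray rightward from (765665, 6979546). For each polygon, the edges (by vertex number in listed order) whose endpoints lie on opposite sides of northing = 6979546, where each meets that height, and whether that is right or left of the point:
Basin: 1–2 at easting≈772023.9 (right), 3–4 at easting≈768364.2 (right) → 2 crossings.
Spur: no edge straddles that height → 0 crossings.
Larch: 3–4 at easting≈766538.7 (right), 5–6 at easting≈771053.4 (right) → 2 crossings.
Draw: 2–3 at easting≈773791.8 (right), 6–1 at easting≈778275.1 (right) → 2 crossings.
All counts are even, so the point lies outside every listed polygon.

none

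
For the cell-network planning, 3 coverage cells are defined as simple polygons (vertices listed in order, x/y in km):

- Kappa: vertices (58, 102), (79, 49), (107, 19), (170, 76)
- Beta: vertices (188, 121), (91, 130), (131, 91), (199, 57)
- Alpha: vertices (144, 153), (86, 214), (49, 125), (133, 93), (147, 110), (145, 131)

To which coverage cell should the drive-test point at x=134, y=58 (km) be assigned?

Cast a ray rightward from (134, 58). For each polygon, the edges (by vertex number in listed order) whose endpoints lie on opposite sides of y = 58, where each meets that height, and whether that is right or left of the point:
Kappa: 1–2 at x≈75.4 (left), 3–4 at x≈150.1 (right) → 1 crossing.
Beta: 3–4 at x≈197.0 (right), 4–1 at x≈198.8 (right) → 2 crossings.
Alpha: no edge straddles that height → 0 crossings.
Only Kappa has an odd count, so the point is inside Kappa.

Kappa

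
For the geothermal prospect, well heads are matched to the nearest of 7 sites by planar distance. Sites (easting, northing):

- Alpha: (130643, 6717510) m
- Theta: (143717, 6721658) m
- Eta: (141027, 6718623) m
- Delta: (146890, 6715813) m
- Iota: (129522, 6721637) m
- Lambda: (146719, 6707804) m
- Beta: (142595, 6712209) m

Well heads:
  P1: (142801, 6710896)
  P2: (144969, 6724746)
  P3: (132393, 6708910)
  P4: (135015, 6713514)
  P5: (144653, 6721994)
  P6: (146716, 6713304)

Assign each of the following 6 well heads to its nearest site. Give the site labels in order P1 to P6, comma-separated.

Beta, Theta, Alpha, Alpha, Theta, Delta

P1 → Beta (d²=1766405.00)
P2 → Theta (d²=11103248.00)
P3 → Alpha (d²=77022500.00)
P4 → Alpha (d²=35082400.00)
P5 → Theta (d²=988992.00)
P6 → Delta (d²=6325357.00)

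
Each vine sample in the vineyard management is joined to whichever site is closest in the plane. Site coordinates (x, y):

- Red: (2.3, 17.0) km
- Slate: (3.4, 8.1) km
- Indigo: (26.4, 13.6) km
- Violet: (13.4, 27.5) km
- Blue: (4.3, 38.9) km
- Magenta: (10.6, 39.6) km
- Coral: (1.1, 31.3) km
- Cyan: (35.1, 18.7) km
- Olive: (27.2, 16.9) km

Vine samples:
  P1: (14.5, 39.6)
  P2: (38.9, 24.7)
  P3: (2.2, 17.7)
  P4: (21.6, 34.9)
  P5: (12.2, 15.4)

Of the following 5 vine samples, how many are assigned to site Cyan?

1

P1 → Magenta
P2 → Cyan
P3 → Red
P4 → Violet
P5 → Red
1 of the 5 goes to Cyan.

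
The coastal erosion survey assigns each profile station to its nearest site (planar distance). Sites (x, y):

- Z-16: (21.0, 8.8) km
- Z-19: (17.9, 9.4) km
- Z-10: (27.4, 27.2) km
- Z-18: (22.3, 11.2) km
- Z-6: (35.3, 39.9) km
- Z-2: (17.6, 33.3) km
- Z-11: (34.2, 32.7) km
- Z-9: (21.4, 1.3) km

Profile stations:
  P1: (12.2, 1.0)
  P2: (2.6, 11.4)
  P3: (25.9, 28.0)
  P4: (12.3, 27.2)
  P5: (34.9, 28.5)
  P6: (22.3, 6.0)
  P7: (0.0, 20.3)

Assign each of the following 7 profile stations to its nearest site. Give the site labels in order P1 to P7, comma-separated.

P1 → Z-9 (d²=84.73)
P2 → Z-19 (d²=238.09)
P3 → Z-10 (d²=2.89)
P4 → Z-2 (d²=65.30)
P5 → Z-11 (d²=18.13)
P6 → Z-16 (d²=9.53)
P7 → Z-19 (d²=439.22)

Z-9, Z-19, Z-10, Z-2, Z-11, Z-16, Z-19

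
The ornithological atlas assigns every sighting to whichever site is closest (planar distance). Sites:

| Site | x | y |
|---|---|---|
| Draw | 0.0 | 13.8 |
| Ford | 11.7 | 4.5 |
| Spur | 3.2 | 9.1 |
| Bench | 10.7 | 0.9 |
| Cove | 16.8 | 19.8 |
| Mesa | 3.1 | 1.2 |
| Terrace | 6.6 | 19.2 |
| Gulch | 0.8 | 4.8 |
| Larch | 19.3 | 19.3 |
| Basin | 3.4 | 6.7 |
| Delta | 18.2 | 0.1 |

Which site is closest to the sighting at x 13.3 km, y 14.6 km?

Cove

Squared distances to each site:
Draw: 177.530; Ford: 104.570; Spur: 132.260; Bench: 194.450; Cove: 39.290; Mesa: 283.600; Terrace: 66.050; Gulch: 252.290; Larch: 58.090; Basin: 160.420; Delta: 234.260.
Minimum at Cove.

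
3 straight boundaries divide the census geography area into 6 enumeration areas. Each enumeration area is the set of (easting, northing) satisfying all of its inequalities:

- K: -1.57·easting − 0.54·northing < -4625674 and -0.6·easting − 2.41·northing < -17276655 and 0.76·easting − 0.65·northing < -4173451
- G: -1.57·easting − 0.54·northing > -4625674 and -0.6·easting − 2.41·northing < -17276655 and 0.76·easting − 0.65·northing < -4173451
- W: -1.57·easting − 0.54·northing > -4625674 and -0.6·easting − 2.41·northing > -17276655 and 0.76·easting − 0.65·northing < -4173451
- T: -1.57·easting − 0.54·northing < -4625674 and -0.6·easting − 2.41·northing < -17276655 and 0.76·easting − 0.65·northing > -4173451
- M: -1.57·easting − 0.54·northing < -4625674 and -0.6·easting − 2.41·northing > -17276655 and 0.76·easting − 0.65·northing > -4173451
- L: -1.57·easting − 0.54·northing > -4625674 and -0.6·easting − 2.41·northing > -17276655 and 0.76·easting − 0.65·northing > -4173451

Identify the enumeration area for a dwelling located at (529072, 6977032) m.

L

-1.57·529072 − 0.54·6977032 = -4598240.320, which is > -4625674
-0.6·529072 − 2.41·6977032 = -17132090.320, which is > -17276655
0.76·529072 − 0.65·6977032 = -4132976.080, which is > -4173451
This sign pattern matches L.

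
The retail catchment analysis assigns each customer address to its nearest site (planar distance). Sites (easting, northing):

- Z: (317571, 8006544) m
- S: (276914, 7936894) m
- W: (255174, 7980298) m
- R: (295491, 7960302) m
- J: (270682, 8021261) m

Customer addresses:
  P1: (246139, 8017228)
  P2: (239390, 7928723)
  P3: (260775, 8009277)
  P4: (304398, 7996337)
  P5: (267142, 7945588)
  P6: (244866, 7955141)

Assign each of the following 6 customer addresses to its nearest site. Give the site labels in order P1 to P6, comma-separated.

J, S, J, Z, S, W

P1 → J (d²=618623938.00)
P2 → S (d²=1474815817.00)
P3 → J (d²=241764905.00)
P4 → Z (d²=277710778.00)
P5 → S (d²=171077620.00)
P6 → W (d²=739129513.00)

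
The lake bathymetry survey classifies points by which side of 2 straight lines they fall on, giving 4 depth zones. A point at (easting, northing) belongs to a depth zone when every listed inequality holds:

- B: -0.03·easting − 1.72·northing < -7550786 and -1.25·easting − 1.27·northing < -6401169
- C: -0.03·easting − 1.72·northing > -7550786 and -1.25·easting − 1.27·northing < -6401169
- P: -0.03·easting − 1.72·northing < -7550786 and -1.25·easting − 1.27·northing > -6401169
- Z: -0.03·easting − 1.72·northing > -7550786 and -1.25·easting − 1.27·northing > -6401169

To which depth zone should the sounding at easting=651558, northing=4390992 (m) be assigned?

-0.03·651558 − 1.72·4390992 = -7572052.980, which is < -7550786
-1.25·651558 − 1.27·4390992 = -6391007.340, which is > -6401169
This sign pattern matches P.

P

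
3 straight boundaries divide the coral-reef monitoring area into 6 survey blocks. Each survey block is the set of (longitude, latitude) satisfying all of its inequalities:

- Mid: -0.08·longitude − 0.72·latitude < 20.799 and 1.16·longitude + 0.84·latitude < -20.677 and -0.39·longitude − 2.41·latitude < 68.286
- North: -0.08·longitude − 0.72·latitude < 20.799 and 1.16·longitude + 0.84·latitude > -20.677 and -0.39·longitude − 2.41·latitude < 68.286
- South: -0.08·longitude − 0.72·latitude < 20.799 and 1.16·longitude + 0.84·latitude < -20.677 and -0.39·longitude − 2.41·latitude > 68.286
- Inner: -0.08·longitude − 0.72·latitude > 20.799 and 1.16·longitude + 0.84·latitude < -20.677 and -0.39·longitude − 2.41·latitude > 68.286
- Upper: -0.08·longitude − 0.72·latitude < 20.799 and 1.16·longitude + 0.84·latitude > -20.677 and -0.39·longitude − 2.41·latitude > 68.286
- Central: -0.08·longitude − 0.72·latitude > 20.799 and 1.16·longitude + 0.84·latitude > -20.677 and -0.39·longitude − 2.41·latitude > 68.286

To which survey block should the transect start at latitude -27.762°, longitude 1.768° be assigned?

-0.08·1.768 − 0.72·-27.762 = 19.847, which is < 20.799
1.16·1.768 + 0.84·-27.762 = -21.269, which is < -20.677
-0.39·1.768 − 2.41·-27.762 = 66.217, which is < 68.286
This sign pattern matches Mid.

Mid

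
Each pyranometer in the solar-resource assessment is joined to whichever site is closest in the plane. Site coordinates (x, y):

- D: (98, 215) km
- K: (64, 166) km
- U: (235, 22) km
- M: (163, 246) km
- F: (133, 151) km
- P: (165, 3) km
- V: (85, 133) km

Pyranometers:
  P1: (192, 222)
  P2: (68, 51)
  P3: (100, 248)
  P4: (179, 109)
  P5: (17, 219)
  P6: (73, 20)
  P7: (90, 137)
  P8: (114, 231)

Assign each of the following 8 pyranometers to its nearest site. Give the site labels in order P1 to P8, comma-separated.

M, V, D, F, K, P, V, D

P1 → M (d²=1417.00)
P2 → V (d²=7013.00)
P3 → D (d²=1093.00)
P4 → F (d²=3880.00)
P5 → K (d²=5018.00)
P6 → P (d²=8753.00)
P7 → V (d²=41.00)
P8 → D (d²=512.00)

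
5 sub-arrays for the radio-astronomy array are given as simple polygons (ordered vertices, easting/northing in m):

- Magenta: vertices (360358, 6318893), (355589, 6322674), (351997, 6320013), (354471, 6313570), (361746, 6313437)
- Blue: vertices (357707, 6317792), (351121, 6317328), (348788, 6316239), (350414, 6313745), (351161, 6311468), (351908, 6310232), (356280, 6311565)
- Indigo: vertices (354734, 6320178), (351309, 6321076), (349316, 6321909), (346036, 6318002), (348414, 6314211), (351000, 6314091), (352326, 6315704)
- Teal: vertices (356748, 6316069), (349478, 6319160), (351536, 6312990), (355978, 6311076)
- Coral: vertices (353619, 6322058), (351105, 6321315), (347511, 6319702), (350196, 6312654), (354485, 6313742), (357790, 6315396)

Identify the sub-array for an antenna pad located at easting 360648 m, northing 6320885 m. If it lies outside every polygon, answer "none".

none

Cast a ray rightward from (360648, 6320885). For each polygon, the edges (by vertex number in listed order) whose endpoints lie on opposite sides of northing = 6320885, where each meets that height, and whether that is right or left of the point:
Magenta: 1–2 at easting≈357845.5 (left), 2–3 at easting≈353174.1 (left) → 0 crossings.
Blue: no edge straddles that height → 0 crossings.
Indigo: 1–2 at easting≈352037.5 (left), 3–4 at easting≈348456.3 (left) → 0 crossings.
Teal: no edge straddles that height → 0 crossings.
Coral: 2–3 at easting≈350146.9 (left), 6–1 at easting≈354353.4 (left) → 0 crossings.
All counts are even, so the point lies outside every listed polygon.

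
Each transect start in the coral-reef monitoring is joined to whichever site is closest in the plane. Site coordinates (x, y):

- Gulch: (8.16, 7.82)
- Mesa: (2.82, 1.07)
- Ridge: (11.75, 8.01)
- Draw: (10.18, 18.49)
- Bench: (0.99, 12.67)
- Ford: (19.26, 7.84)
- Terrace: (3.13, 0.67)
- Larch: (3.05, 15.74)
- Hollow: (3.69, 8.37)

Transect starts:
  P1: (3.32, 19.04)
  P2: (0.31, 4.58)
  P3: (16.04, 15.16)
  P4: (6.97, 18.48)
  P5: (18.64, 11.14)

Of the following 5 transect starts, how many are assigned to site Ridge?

0

P1 → Larch
P2 → Mesa
P3 → Draw
P4 → Draw
P5 → Ford
0 of the 5 go to Ridge.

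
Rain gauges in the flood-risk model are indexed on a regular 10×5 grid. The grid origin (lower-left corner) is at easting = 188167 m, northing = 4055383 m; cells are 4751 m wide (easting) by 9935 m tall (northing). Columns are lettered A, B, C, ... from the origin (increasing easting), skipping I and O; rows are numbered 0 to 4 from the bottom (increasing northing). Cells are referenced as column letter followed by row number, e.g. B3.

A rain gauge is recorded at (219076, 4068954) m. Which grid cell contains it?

G1

Column index: ⌊(219076 − 188167) / 4751⌋ = ⌊6.506⌋ = 6 → column G
Row offset from origin: ⌊(4068954 − 4055383) / 9935⌋ = ⌊1.366⌋ = 1 → row 1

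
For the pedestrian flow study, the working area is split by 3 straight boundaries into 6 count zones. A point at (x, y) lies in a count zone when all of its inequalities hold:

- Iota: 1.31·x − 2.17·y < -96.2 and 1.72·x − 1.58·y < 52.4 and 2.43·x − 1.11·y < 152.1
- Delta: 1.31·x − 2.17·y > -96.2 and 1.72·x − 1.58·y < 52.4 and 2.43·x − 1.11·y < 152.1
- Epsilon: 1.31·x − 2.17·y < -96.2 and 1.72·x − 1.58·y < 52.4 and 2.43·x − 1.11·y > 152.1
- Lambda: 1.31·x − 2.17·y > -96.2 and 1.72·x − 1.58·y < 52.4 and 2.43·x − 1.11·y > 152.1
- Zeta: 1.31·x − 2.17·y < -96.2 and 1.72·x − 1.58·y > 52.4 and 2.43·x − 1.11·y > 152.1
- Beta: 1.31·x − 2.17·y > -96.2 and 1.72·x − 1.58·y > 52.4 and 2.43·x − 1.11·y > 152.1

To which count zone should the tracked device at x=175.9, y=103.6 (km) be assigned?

Beta

1.31·175.9 − 2.17·103.6 = 5.617, which is > -96.2
1.72·175.9 − 1.58·103.6 = 138.860, which is > 52.4
2.43·175.9 − 1.11·103.6 = 312.441, which is > 152.1
This sign pattern matches Beta.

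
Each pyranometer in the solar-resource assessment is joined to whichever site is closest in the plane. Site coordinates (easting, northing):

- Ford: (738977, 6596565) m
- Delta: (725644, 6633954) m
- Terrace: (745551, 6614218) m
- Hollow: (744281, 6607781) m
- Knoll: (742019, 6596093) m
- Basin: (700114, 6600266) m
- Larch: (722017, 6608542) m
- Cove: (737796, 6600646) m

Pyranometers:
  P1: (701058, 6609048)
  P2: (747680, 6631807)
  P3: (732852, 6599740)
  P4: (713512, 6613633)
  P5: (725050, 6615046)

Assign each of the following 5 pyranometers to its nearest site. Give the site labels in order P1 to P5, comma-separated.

P1 → Basin (d²=78014660.00)
P2 → Terrace (d²=313905562.00)
P3 → Cove (d²=25263972.00)
P4 → Larch (d²=98253306.00)
P5 → Larch (d²=51501105.00)

Basin, Terrace, Cove, Larch, Larch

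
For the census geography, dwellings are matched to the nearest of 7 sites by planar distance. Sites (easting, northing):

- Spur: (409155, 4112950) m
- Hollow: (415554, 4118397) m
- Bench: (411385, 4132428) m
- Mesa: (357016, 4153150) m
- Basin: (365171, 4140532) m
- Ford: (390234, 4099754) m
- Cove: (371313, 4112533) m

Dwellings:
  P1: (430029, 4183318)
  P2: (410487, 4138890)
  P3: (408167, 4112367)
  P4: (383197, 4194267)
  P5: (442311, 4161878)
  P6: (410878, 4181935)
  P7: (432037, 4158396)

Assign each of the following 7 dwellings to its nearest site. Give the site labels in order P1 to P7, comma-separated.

P1 → Bench (d²=2937390836.00)
P2 → Bench (d²=42563848.00)
P3 → Spur (d²=1316033.00)
P4 → Mesa (d²=2376052450.00)
P5 → Bench (d²=1823719976.00)
P6 → Bench (d²=2451200098.00)
P7 → Bench (d²=1100842128.00)

Bench, Bench, Spur, Mesa, Bench, Bench, Bench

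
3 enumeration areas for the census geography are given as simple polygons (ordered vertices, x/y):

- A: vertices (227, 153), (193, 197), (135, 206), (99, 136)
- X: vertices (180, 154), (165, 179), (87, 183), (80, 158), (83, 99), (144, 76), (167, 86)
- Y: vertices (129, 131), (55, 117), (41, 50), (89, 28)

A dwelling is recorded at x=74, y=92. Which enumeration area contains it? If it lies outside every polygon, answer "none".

Cast a ray rightward from (74, 92). For each polygon, the edges (by vertex number in listed order) whose endpoints lie on opposite sides of y = 92, where each meets that height, and whether that is right or left of the point:
A: no edge straddles that height → 0 crossings.
X: 5–6 at x≈101.6 (right), 7–1 at x≈168.1 (right) → 2 crossings.
Y: 2–3 at x≈49.8 (left), 4–1 at x≈113.9 (right) → 1 crossing.
Only Y has an odd count, so the point is inside Y.

Y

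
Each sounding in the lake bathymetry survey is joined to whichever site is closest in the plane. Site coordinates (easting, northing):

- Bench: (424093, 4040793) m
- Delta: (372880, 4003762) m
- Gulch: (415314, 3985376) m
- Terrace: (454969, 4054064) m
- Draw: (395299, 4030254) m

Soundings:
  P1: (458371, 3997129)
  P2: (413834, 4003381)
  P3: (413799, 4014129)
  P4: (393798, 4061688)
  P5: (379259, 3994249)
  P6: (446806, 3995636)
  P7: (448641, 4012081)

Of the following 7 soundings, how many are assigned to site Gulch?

P1 → Gulch
P2 → Gulch
P3 → Draw
P4 → Draw
P5 → Delta
P6 → Gulch
P7 → Bench
3 of the 7 go to Gulch.

3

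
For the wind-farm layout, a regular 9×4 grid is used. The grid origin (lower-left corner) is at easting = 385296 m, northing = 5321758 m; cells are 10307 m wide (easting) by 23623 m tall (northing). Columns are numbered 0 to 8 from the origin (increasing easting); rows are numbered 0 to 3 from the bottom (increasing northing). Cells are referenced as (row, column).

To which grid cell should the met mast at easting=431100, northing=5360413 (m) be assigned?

Column index: ⌊(431100 − 385296) / 10307⌋ = ⌊4.444⌋ = 4
Row offset from origin: ⌊(5360413 − 5321758) / 23623⌋ = ⌊1.636⌋ = 1 → row 1

(1, 4)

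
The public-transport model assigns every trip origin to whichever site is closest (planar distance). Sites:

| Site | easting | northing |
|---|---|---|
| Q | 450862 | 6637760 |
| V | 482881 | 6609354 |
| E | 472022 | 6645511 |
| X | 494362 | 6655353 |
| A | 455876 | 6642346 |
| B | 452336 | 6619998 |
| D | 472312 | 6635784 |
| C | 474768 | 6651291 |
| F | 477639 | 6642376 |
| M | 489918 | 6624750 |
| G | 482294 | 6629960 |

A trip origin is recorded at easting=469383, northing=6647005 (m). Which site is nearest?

Squared distances to each site:
Q: 428497466.000; V: 1599793805.000; E: 9196357.000; X: 693639545.000; A: 204145330.000; B: 1019978258.000; D: 134489882.000; C: 47368021.000; F: 89589177.000; M: 916971250.000; G: 457225946.000.
Minimum at E.

E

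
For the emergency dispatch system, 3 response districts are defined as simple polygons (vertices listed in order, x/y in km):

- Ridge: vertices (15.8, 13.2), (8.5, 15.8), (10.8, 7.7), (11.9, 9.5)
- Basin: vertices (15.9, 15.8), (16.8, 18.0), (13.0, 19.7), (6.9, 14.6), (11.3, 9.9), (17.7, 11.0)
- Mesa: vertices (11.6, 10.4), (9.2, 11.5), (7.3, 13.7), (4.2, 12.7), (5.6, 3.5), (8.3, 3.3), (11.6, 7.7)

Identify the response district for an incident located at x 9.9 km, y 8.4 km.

Mesa

Cast a ray rightward from (9.9, 8.4). For each polygon, the edges (by vertex number in listed order) whose endpoints lie on opposite sides of y = 8.4, where each meets that height, and whether that is right or left of the point:
Ridge: 2–3 at x≈10.60 (right), 3–4 at x≈11.23 (right) → 2 crossings.
Basin: no edge straddles that height → 0 crossings.
Mesa: 4–5 at x≈4.85 (left), 7–1 at x≈11.60 (right) → 1 crossing.
Only Mesa has an odd count, so the point is inside Mesa.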